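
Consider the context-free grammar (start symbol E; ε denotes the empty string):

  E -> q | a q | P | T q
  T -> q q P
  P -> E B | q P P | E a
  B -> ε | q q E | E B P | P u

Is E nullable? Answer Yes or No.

No

Nullable nonterminals: B.
No production of E has an RHS whose symbols are all nullable, so E is not nullable.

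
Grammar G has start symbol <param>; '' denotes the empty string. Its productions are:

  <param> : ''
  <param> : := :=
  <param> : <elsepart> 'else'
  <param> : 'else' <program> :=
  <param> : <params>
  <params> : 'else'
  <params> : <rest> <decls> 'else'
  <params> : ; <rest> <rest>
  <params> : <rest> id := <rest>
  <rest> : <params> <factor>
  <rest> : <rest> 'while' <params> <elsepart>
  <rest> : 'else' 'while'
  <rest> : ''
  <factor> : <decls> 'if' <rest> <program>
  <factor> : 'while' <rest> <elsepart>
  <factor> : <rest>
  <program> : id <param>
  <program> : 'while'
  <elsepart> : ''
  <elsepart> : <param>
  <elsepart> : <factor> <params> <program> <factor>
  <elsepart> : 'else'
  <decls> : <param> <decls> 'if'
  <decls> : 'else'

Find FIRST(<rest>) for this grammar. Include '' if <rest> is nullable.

From <rest> : <params> <factor>: add FIRST(<params>) = { 'else', 'while', :=, ;, id }.
From <rest> : <rest> 'while' <params> <elsepart>: <rest> nullable, take FIRST(<rest>) ∪ {'while'} = { 'else', 'while', :=, ;, id }.
<rest> : 'else' 'while' contributes {'else'}.
<rest> : '' contributes ''.
Union: FIRST(<rest>) = { 'else', 'while', :=, ;, id, '' }.

{ 'else', 'while', :=, ;, id, '' }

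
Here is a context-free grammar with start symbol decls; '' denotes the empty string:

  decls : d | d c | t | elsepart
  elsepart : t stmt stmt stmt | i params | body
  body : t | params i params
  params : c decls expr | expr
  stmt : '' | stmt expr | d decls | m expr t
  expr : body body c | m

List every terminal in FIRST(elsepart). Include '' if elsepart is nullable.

{ c, i, m, t }

elsepart : t stmt stmt stmt contributes {t}.
elsepart : i params contributes {i}.
From elsepart : body: add FIRST(body) = { c, m, t }.
Union: FIRST(elsepart) = { c, i, m, t }.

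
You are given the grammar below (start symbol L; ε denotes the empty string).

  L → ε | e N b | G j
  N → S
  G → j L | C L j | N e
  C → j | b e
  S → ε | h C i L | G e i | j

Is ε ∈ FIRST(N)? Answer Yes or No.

N → S and each of S is nullable, so N ⇒* ε.

Yes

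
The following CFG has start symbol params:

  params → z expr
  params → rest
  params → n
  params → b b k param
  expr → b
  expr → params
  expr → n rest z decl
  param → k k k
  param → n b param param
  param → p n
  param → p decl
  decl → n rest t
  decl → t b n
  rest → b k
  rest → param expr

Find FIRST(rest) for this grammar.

{ b, k, n, p }

rest → b k contributes {b}.
From rest → param expr: add FIRST(param) = { k, n, p }.
Union: FIRST(rest) = { b, k, n, p }.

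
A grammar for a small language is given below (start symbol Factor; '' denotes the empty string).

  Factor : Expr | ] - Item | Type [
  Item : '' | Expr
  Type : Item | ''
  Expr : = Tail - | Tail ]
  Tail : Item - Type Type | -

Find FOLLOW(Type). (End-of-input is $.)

In Factor : Type [: add FIRST([) = { [ }.
In Tail : Item - Type Type: add FIRST(Type)\{''} = { -, = }.
  Since Type is nullable, also add FOLLOW(Tail) = { -, ] }.
In Tail : Item - Type Type: Type is at the end, add FOLLOW(Tail) = { -, ] }.
Union: FOLLOW(Type) = { -, =, [, ] }.

{ -, =, [, ] }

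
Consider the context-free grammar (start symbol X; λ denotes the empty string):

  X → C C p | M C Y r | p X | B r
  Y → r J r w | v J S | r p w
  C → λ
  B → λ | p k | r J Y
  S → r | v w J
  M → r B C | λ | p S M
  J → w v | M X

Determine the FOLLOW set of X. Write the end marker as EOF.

{ EOF, p, r, v }

X is the start symbol, so EOF ∈ FOLLOW(X).
In X → p X: X is at the end, add FOLLOW(X) = { EOF, p, r, v }.
In J → M X: X is at the end, add FOLLOW(J) = { p, r, v }.
Union: FOLLOW(X) = { EOF, p, r, v }.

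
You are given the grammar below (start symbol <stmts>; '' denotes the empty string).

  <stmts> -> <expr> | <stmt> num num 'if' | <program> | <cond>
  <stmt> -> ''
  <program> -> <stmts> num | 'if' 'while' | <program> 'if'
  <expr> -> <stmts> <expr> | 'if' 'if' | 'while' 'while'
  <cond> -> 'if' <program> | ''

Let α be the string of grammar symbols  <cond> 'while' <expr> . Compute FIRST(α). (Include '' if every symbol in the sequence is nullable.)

Add FIRST(<cond>)\{''} = { 'if' }; <cond> is nullable, continue.
'while' is a terminal; add {'while'} and stop.

{ 'if', 'while' }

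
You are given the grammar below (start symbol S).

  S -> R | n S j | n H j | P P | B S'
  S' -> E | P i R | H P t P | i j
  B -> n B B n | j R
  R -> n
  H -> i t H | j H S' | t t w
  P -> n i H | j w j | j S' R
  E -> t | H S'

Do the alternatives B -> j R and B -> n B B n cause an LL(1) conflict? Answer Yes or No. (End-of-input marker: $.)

FIRST(j R) = { j } and FIRST(n B B n) = { n }.
The FIRST sets are disjoint and neither alternative is nullable — no conflict.

No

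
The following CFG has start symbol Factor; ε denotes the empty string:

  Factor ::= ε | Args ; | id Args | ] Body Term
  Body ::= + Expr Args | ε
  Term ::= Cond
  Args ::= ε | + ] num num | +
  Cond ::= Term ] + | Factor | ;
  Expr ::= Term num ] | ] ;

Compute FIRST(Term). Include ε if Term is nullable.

From Term ::= Cond: add FIRST(Cond) = { +, ;, ], id, ε } (including ε since Cond is nullable).
Union: FIRST(Term) = { +, ;, ], id, ε }.

{ +, ;, ], id, ε }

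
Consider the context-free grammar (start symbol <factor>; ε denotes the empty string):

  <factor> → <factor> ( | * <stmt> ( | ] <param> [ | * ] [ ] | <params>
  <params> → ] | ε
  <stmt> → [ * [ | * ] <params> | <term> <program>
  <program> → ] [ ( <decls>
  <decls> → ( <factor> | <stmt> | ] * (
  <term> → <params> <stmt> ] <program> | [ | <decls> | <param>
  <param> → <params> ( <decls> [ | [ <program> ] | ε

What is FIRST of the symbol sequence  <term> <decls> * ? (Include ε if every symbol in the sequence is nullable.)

Add FIRST(<term>)\{ε} = { (, *, [, ] }; <term> is nullable, continue.
Add FIRST(<decls>) = { (, *, [, ] }; <decls> is not nullable, stop.

{ (, *, [, ] }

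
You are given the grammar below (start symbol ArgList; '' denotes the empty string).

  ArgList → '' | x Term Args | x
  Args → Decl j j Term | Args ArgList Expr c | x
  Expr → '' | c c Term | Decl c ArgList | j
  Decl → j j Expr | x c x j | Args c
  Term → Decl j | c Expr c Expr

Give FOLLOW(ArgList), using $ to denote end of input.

{ $, c, j, x }

ArgList is the start symbol, so $ ∈ FOLLOW(ArgList).
In Args → Args ArgList Expr c: add FIRST(Expr c) = { c, j, x }.
In Expr → Decl c ArgList: ArgList is at the end, add FOLLOW(Expr) = { $, c, j, x }.
Union: FOLLOW(ArgList) = { $, c, j, x }.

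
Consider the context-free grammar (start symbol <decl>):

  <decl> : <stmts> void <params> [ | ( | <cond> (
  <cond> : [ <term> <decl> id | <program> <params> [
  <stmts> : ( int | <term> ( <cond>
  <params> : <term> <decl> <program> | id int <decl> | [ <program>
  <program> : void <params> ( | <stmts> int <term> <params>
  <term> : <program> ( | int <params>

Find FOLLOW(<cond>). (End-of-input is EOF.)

{ (, int, void }

In <decl> : <cond> (: add FIRST(() = { ( }.
In <stmts> : <term> ( <cond>: <cond> is at the end, add FOLLOW(<stmts>) = { int, void }.
Union: FOLLOW(<cond>) = { (, int, void }.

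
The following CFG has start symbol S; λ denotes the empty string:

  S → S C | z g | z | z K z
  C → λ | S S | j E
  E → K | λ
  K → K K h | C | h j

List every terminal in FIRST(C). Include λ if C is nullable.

C → λ contributes λ.
From C → S S: add FIRST(S) = { z }.
C → j E contributes {j}.
Union: FIRST(C) = { j, z, λ }.

{ j, z, λ }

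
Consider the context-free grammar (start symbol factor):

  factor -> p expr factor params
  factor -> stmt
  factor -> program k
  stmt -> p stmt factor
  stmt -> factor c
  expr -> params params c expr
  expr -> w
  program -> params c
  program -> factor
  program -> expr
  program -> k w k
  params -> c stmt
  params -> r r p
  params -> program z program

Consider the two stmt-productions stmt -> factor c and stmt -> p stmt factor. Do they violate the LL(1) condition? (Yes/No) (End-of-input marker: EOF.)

FIRST(factor c) = { c, k, p, r, w } and FIRST(p stmt factor) = { p }.
Both contain p, so the two alternatives are not disjoint — LL(1) conflict.

Yes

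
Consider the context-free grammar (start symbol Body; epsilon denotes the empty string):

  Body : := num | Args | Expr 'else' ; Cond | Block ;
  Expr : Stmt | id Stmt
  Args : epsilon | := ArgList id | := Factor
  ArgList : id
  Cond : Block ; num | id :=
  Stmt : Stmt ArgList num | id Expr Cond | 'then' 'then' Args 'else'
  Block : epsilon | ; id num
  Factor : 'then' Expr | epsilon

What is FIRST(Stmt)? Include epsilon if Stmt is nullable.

From Stmt : Stmt ArgList num: add FIRST(Stmt) = { 'then', id }.
Stmt : id Expr Cond contributes {id}.
Stmt : 'then' 'then' Args 'else' contributes {'then'}.
Union: FIRST(Stmt) = { 'then', id }.

{ 'then', id }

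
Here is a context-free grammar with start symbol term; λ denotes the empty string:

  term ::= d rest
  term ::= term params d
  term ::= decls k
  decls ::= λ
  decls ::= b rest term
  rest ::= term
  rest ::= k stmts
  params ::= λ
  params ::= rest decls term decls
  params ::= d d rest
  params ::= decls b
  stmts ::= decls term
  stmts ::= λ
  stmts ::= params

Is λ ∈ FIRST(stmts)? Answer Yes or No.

Yes

stmts has an λ-production, so stmts ⇒ λ.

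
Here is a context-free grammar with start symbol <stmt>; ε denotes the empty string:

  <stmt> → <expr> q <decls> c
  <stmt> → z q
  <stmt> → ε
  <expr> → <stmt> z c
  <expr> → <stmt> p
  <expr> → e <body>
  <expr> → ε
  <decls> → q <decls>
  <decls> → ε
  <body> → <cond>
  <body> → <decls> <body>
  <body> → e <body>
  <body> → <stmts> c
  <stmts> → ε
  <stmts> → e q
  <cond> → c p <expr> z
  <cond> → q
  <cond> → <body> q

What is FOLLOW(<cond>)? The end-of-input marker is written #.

In <body> → <cond>: <cond> is at the end, add FOLLOW(<body>) = { q, z }.
Union: FOLLOW(<cond>) = { q, z }.

{ q, z }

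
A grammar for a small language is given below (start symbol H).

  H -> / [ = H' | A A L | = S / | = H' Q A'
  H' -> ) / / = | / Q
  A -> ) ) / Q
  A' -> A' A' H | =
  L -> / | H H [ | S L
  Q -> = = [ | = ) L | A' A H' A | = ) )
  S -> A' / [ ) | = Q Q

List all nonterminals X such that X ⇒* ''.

{ } (none)

No nonterminal has an empty production or an RHS whose symbols are all nullable.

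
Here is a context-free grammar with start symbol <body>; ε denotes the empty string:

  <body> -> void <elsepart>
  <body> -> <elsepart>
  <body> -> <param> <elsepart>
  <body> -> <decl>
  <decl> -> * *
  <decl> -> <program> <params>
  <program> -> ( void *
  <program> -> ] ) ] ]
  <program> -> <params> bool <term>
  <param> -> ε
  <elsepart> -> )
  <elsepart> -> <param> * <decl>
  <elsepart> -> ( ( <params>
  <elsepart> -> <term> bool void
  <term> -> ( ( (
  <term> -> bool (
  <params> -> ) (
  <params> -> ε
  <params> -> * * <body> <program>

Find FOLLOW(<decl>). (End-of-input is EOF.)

In <body> -> <decl>: <decl> is at the end, add FOLLOW(<body>) = { EOF, (, ), *, ], bool }.
In <elsepart> -> <param> * <decl>: <decl> is at the end, add FOLLOW(<elsepart>) = { EOF, (, ), *, ], bool }.
Union: FOLLOW(<decl>) = { EOF, (, ), *, ], bool }.

{ EOF, (, ), *, ], bool }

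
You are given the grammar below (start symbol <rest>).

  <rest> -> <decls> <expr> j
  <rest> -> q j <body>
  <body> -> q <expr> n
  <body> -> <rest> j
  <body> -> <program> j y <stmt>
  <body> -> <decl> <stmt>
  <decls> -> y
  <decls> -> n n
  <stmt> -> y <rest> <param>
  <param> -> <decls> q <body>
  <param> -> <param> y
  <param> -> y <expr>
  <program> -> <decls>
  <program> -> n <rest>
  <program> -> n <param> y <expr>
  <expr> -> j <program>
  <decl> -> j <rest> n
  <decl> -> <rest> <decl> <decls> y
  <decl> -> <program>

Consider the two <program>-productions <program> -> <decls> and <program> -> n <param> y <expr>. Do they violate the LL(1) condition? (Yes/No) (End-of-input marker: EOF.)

Yes

FIRST(<decls>) = { n, y } and FIRST(n <param> y <expr>) = { n }.
Both contain n, so the two alternatives are not disjoint — LL(1) conflict.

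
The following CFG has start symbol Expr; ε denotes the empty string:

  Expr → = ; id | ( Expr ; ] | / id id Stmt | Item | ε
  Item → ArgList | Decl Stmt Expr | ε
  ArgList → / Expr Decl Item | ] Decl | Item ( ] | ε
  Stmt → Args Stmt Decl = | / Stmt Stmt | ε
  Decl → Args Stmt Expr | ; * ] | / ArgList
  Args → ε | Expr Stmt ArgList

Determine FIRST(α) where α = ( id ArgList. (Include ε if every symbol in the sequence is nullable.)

{ ( }

( is a terminal; add {(} and stop.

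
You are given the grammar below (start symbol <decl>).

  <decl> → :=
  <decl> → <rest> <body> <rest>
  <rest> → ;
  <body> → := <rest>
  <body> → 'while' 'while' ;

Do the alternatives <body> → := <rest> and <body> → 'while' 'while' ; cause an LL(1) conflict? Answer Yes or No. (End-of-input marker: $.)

No

FIRST(:= <rest>) = { := } and FIRST('while' 'while' ;) = { 'while' }.
The FIRST sets are disjoint and neither alternative is nullable — no conflict.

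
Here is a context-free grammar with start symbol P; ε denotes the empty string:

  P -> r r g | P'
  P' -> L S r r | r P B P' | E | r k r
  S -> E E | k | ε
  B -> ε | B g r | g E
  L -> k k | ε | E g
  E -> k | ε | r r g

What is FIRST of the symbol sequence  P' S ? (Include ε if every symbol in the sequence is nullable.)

Add FIRST(P')\{ε} = { g, k, r }; P' is nullable, continue.
Add FIRST(S)\{ε} = { k, r }; S is nullable, continue.
Every symbol is nullable, so include ε.

{ g, k, r, ε }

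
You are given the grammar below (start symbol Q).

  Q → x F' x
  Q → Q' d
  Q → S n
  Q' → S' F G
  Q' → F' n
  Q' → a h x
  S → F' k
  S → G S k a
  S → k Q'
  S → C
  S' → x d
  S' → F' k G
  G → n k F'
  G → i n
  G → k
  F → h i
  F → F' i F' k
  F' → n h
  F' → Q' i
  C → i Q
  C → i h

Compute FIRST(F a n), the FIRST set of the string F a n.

{ a, h, n, x }

Add FIRST(F) = { a, h, n, x }; F is not nullable, stop.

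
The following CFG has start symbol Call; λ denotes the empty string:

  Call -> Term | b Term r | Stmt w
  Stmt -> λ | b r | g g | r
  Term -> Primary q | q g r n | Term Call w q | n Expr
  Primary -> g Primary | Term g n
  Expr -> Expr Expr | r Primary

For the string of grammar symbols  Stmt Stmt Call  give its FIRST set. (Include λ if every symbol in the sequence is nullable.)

{ b, g, n, q, r, w }

Add FIRST(Stmt)\{λ} = { b, g, r }; Stmt is nullable, continue.
Add FIRST(Stmt)\{λ} = { b, g, r }; Stmt is nullable, continue.
Add FIRST(Call) = { b, g, n, q, r, w }; Call is not nullable, stop.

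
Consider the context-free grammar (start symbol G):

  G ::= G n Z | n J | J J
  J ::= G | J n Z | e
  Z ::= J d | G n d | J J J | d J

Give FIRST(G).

From G ::= G n Z: add FIRST(G) = { e, n }.
G ::= n J contributes {n}.
From G ::= J J: add FIRST(J) = { e, n }.
Union: FIRST(G) = { e, n }.

{ e, n }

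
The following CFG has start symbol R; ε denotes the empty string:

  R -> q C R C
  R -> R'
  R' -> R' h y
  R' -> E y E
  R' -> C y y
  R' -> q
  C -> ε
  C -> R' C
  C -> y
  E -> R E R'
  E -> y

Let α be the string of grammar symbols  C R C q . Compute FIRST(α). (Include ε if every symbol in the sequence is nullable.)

Add FIRST(C)\{ε} = { q, y }; C is nullable, continue.
Add FIRST(R) = { q, y }; R is not nullable, stop.

{ q, y }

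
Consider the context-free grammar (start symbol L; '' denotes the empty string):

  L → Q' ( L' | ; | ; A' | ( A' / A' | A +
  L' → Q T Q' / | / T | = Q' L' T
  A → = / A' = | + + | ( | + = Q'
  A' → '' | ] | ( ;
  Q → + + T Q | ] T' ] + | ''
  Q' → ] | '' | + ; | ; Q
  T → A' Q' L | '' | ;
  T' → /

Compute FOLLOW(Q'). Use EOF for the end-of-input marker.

In L → Q' ( L': add FIRST(( L') = { ( }.
In L' → Q T Q' /: add FIRST(/) = { / }.
In L' → = Q' L' T: add FIRST(L' T) = { (, +, /, ;, =, ] }.
In A → + = Q': Q' is at the end, add FOLLOW(A) = { + }.
In T → A' Q' L: add FIRST(L) = { (, +, ;, =, ] }.
Union: FOLLOW(Q') = { (, +, /, ;, =, ] }.

{ (, +, /, ;, =, ] }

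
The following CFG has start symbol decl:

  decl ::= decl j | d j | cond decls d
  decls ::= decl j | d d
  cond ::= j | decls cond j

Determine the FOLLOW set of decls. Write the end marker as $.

In decl ::= cond decls d: add FIRST(d) = { d }.
In cond ::= decls cond j: add FIRST(cond j) = { d, j }.
Union: FOLLOW(decls) = { d, j }.

{ d, j }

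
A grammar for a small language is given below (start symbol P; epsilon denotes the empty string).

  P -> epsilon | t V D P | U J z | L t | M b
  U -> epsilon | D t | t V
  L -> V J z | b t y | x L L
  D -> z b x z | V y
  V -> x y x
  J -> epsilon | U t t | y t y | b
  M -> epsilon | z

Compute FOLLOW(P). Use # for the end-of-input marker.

{ # }

P is the start symbol, so # ∈ FOLLOW(P).
In P -> t V D P: P is at the end, add FOLLOW(P) = { # }.
Union: FOLLOW(P) = { # }.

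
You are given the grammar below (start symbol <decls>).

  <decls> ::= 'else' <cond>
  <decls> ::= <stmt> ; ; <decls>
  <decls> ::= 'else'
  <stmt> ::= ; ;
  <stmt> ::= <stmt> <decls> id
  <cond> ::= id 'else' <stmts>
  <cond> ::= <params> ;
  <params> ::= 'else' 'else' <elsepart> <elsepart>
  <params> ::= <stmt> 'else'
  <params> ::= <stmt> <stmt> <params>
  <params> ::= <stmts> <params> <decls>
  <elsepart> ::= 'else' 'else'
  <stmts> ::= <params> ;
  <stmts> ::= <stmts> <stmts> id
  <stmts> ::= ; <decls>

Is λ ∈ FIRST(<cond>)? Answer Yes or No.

No nonterminal in this grammar is nullable.
No production of <cond> has an RHS whose symbols are all nullable, so <cond> is not nullable.

No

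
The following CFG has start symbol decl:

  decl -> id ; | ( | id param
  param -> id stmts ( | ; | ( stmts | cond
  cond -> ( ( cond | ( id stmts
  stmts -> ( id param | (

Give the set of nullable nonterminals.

{ } (none)

No nonterminal has an empty production or an RHS whose symbols are all nullable.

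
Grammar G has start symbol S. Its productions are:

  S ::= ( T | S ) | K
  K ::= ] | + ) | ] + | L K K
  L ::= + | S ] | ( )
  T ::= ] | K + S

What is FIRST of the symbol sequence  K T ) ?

Add FIRST(K) = { (, +, ] }; K is not nullable, stop.

{ (, +, ] }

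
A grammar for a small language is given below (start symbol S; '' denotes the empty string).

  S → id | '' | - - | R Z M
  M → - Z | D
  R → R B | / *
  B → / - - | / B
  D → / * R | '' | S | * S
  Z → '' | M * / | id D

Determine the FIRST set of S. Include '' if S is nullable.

S → id contributes {id}.
S → '' contributes ''.
S → - - contributes {-}.
From S → R Z M: add FIRST(R) = { / }.
Union: FIRST(S) = { -, /, id, '' }.

{ -, /, id, '' }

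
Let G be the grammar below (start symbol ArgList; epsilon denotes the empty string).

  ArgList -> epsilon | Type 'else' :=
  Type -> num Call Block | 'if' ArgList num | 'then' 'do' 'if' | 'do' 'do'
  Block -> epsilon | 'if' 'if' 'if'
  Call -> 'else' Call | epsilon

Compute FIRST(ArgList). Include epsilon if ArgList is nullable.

ArgList -> epsilon contributes epsilon.
From ArgList -> Type 'else' :=: add FIRST(Type) = { 'do', 'if', 'then', num }.
Union: FIRST(ArgList) = { 'do', 'if', 'then', num, epsilon }.

{ 'do', 'if', 'then', num, epsilon }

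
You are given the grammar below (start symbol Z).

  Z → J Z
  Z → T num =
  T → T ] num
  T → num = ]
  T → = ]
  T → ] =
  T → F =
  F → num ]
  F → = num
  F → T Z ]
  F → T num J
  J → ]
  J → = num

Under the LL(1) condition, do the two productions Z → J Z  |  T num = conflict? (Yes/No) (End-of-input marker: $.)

FIRST(J Z) = { =, ] } and FIRST(T num =) = { =, ], num }.
Both contain =, so the two alternatives are not disjoint — LL(1) conflict.

Yes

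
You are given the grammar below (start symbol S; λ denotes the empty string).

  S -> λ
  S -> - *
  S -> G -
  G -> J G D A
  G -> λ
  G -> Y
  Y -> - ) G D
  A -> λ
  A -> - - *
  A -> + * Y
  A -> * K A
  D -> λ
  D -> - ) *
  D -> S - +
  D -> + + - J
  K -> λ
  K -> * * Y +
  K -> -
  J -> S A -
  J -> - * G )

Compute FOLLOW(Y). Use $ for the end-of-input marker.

{ ), *, +, - }

In G -> Y: Y is at the end, add FOLLOW(G) = { ), *, +, - }.
In A -> + * Y: Y is at the end, add FOLLOW(A) = { ), *, +, - }.
In K -> * * Y +: add FIRST(+) = { + }.
Union: FOLLOW(Y) = { ), *, +, - }.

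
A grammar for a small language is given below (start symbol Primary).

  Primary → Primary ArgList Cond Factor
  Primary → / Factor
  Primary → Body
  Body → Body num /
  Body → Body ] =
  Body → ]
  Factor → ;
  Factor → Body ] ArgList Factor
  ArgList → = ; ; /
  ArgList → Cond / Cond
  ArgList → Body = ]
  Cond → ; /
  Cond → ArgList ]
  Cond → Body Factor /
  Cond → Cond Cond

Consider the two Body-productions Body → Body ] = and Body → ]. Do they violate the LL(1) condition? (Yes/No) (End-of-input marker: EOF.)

Yes

FIRST(Body ] =) = { ] } and FIRST(]) = { ] }.
Both contain ], so the two alternatives are not disjoint — LL(1) conflict.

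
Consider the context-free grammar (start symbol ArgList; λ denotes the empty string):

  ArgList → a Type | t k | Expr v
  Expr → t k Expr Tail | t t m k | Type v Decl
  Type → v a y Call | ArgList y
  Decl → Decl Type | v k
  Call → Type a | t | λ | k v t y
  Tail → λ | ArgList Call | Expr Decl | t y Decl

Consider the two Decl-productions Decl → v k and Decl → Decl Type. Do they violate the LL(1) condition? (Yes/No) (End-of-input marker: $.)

Yes

FIRST(v k) = { v } and FIRST(Decl Type) = { v }.
Both contain v, so the two alternatives are not disjoint — LL(1) conflict.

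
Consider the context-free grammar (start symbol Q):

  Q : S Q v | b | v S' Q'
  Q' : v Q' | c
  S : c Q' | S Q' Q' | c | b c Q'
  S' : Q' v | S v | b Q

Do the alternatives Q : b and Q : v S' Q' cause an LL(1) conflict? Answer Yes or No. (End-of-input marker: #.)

No

FIRST(b) = { b } and FIRST(v S' Q') = { v }.
The FIRST sets are disjoint and neither alternative is nullable — no conflict.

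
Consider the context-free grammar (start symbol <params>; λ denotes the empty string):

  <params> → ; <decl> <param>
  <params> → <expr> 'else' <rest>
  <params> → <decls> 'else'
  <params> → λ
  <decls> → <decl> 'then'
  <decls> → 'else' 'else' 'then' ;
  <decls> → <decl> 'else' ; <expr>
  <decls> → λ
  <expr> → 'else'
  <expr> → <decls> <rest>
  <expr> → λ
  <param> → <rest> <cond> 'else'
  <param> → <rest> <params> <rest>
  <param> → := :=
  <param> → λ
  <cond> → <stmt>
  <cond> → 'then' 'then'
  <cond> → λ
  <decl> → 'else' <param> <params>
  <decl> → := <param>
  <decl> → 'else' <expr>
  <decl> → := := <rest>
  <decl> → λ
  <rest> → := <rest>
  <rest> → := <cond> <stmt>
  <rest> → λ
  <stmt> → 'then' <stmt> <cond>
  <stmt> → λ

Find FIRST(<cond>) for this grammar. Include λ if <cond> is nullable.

{ 'then', λ }

From <cond> → <stmt>: add FIRST(<stmt>) = { 'then', λ } (including λ since <stmt> is nullable).
<cond> → 'then' 'then' contributes {'then'}.
<cond> → λ contributes λ.
Union: FIRST(<cond>) = { 'then', λ }.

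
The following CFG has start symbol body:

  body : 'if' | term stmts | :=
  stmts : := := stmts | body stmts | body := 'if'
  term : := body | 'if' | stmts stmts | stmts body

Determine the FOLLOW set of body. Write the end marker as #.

body is the start symbol, so # ∈ FOLLOW(body).
In stmts : body stmts: add FIRST(stmts) = { 'if', := }.
In stmts : body := 'if': add FIRST(:= 'if') = { := }.
In term : := body: body is at the end, add FOLLOW(term) = { 'if', := }.
In term : stmts body: body is at the end, add FOLLOW(term) = { 'if', := }.
Union: FOLLOW(body) = { #, 'if', := }.

{ #, 'if', := }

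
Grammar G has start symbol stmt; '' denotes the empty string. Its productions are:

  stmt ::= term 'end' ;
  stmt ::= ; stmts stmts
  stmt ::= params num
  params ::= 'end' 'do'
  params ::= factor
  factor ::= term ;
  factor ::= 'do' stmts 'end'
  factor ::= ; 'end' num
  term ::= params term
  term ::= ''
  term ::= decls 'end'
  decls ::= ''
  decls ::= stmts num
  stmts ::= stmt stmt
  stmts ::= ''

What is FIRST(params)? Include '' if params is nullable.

params ::= 'end' 'do' contributes {'end'}.
From params ::= factor: add FIRST(factor) = { 'do', 'end', ;, num }.
Union: FIRST(params) = { 'do', 'end', ;, num }.

{ 'do', 'end', ;, num }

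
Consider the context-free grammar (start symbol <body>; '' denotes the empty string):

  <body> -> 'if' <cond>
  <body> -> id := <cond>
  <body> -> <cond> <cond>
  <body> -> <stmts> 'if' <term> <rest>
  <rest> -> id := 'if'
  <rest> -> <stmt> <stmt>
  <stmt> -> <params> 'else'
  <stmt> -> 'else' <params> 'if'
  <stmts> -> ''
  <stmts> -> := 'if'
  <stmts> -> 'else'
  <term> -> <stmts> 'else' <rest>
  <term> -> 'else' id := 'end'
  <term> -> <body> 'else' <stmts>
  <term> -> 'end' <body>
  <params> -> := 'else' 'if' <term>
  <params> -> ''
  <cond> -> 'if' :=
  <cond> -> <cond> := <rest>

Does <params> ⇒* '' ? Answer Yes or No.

Yes

<params> has an ''-production, so <params> ⇒ ''.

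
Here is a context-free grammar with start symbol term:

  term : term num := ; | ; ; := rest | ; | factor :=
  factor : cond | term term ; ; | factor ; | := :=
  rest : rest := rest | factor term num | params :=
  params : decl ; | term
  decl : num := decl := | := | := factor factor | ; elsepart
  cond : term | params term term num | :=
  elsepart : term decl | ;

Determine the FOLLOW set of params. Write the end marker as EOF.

In rest : params :=: add FIRST(:=) = { := }.
In cond : params term term num: add FIRST(term term num) = { :=, ;, num }.
Union: FOLLOW(params) = { :=, ;, num }.

{ :=, ;, num }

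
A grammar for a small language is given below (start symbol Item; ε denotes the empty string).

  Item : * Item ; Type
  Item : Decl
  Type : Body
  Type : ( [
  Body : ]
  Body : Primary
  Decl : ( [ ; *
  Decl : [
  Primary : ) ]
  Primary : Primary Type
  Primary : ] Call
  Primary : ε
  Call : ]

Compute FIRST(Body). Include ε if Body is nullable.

Body : ] contributes {]}.
From Body : Primary: add FIRST(Primary) = { (, ), ], ε } (including ε since Primary is nullable).
Union: FIRST(Body) = { (, ), ], ε }.

{ (, ), ], ε }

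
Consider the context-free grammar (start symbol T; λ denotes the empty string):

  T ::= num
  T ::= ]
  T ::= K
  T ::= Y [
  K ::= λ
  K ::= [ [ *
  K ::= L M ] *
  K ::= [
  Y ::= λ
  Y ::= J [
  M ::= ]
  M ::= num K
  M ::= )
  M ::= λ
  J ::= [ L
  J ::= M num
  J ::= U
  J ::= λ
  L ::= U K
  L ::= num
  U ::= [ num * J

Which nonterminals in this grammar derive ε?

Directly nullable (have an λ-production): K, Y, M, J.
T ::= K with every symbol nullable, so T is nullable.
No other nonterminal has a production whose RHS symbols are all nullable.

{ J, K, M, T, Y }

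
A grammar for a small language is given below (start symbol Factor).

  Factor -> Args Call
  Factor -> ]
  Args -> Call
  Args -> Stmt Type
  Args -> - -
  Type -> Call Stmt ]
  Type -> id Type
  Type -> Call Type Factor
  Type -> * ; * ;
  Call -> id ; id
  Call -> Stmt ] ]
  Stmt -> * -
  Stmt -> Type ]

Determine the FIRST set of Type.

{ *, id }

From Type -> Call Stmt ]: add FIRST(Call) = { *, id }.
Type -> id Type contributes {id}.
From Type -> Call Type Factor: add FIRST(Call) = { *, id }.
Type -> * ; * ; contributes {*}.
Union: FIRST(Type) = { *, id }.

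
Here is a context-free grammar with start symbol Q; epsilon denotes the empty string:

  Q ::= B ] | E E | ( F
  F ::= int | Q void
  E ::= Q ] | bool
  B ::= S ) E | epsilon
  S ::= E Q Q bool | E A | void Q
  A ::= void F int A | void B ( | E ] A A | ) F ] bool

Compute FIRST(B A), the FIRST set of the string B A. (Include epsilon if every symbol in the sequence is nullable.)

Add FIRST(B)\{epsilon} = { (, ], bool, void }; B is nullable, continue.
Add FIRST(A) = { (, ), ], bool, void }; A is not nullable, stop.

{ (, ), ], bool, void }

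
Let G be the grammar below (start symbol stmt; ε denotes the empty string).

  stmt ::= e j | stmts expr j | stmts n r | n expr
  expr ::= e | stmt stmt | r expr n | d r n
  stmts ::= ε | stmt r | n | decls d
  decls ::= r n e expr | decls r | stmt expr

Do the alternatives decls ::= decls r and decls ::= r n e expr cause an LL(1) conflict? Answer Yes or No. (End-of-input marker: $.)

FIRST(decls r) = { d, e, n, r } and FIRST(r n e expr) = { r }.
Both contain r, so the two alternatives are not disjoint — LL(1) conflict.

Yes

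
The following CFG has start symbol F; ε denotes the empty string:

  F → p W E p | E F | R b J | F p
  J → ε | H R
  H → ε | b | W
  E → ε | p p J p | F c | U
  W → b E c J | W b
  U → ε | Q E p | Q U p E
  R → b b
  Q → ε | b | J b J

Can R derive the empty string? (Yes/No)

Nullable nonterminals: E, H, J, Q, U.
No production of R has an RHS whose symbols are all nullable, so R is not nullable.

No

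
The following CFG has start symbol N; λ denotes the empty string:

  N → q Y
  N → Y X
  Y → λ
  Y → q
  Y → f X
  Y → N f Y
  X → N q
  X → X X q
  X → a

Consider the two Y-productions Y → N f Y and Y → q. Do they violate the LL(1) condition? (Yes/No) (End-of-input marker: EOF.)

FIRST(N f Y) = { a, f, q } and FIRST(q) = { q }.
Both contain q, so the two alternatives are not disjoint — LL(1) conflict.

Yes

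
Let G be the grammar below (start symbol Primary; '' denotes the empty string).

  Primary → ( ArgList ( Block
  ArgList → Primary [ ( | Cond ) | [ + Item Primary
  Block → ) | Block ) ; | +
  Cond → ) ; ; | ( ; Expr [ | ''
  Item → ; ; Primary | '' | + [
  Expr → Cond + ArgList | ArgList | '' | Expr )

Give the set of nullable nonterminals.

{ Cond, Expr, Item }

Directly nullable (have an ''-production): Cond, Item, Expr.
No other nonterminal has a production whose RHS symbols are all nullable.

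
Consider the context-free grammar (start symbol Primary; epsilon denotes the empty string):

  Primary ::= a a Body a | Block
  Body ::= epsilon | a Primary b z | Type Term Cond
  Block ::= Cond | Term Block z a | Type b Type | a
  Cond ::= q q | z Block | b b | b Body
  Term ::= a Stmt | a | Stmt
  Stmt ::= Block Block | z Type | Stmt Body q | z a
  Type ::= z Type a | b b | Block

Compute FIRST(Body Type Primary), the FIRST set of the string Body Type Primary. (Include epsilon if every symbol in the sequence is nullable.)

Add FIRST(Body)\{epsilon} = { a, b, q, z }; Body is nullable, continue.
Add FIRST(Type) = { a, b, q, z }; Type is not nullable, stop.

{ a, b, q, z }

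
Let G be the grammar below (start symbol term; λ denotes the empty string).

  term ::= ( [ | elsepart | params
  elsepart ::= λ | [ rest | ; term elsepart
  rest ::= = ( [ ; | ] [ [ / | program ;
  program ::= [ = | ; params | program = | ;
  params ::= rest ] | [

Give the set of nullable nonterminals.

{ elsepart, term }

Directly nullable (have an λ-production): elsepart.
term ::= elsepart with every symbol nullable, so term is nullable.
No other nonterminal has a production whose RHS symbols are all nullable.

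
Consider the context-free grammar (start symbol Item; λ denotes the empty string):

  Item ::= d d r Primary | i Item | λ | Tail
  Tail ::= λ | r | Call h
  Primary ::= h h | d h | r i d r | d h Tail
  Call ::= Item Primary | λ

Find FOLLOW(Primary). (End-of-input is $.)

In Item ::= d d r Primary: Primary is at the end, add FOLLOW(Item) = { $, d, h, r }.
In Call ::= Item Primary: Primary is at the end, add FOLLOW(Call) = { h }.
Union: FOLLOW(Primary) = { $, d, h, r }.

{ $, d, h, r }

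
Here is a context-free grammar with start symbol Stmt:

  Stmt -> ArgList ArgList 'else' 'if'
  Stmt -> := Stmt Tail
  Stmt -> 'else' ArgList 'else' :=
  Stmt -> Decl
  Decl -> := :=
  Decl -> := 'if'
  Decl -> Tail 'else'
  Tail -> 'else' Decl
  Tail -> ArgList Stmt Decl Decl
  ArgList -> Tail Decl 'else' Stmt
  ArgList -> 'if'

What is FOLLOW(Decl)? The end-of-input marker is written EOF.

In Stmt -> Decl: Decl is at the end, add FOLLOW(Stmt) = { EOF, 'else', 'if', := }.
In Tail -> 'else' Decl: Decl is at the end, add FOLLOW(Tail) = { EOF, 'else', 'if', := }.
In Tail -> ArgList Stmt Decl Decl: add FIRST(Decl) = { 'else', 'if', := }.
In Tail -> ArgList Stmt Decl Decl: Decl is at the end, add FOLLOW(Tail) = { EOF, 'else', 'if', := }.
In ArgList -> Tail Decl 'else' Stmt: add FIRST('else' Stmt) = { 'else' }.
Union: FOLLOW(Decl) = { EOF, 'else', 'if', := }.

{ EOF, 'else', 'if', := }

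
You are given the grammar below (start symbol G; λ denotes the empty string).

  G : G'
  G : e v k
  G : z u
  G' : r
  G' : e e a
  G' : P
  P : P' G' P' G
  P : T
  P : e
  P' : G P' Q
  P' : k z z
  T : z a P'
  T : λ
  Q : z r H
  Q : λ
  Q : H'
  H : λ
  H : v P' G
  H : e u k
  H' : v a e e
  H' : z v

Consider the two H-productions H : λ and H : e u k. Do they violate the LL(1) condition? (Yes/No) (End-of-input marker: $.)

FIRST(λ) = { λ } and FIRST(e u k) = { e }.
The first alternative is nullable and FOLLOW(H) = { $, e, k, r, v, z } shares e with FIRST of the second — conflict.

Yes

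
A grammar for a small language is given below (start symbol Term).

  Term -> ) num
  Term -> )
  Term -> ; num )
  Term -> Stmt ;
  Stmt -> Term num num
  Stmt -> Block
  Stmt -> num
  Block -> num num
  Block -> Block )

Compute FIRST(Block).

Block -> num num contributes {num}.
From Block -> Block ): add FIRST(Block) = { num }.
Union: FIRST(Block) = { num }.

{ num }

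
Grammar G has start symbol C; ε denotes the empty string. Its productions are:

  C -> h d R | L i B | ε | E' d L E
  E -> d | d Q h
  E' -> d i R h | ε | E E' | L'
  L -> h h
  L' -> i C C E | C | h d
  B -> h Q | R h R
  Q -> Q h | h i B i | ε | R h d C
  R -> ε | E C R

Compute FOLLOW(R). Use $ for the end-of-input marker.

{ $, d, h, i }

In C -> h d R: R is at the end, add FOLLOW(C) = { $, d, h, i }.
In E' -> d i R h: add FIRST(h) = { h }.
In B -> R h R: add FIRST(h R) = { h }.
In B -> R h R: R is at the end, add FOLLOW(B) = { $, d, h, i }.
In Q -> R h d C: add FIRST(h d C) = { h }.
In R -> E C R: R is at the end, add FOLLOW(R) = { $, d, h, i }.
Union: FOLLOW(R) = { $, d, h, i }.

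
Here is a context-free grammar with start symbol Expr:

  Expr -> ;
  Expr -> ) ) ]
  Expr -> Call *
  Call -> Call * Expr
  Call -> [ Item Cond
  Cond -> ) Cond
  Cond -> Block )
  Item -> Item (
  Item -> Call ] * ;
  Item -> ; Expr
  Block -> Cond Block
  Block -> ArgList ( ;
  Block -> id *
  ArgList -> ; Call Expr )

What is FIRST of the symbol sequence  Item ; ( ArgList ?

{ ;, [ }

Add FIRST(Item) = { ;, [ }; Item is not nullable, stop.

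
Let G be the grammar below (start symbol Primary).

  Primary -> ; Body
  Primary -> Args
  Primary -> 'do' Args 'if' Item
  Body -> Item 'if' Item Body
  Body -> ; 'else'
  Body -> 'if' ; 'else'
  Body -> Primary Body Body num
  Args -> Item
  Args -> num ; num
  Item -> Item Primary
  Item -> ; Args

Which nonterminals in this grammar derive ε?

{ } (none)

No nonterminal has an empty production or an RHS whose symbols are all nullable.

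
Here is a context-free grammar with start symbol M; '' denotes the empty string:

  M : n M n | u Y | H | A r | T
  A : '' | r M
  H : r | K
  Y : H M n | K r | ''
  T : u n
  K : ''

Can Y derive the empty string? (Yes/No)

Y has an ''-production, so Y ⇒ ''.

Yes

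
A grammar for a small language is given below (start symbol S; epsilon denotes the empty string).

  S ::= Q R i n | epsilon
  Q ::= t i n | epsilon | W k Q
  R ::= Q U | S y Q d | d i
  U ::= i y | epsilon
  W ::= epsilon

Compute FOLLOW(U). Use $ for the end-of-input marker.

In R ::= Q U: U is at the end, add FOLLOW(R) = { i }.
Union: FOLLOW(U) = { i }.

{ i }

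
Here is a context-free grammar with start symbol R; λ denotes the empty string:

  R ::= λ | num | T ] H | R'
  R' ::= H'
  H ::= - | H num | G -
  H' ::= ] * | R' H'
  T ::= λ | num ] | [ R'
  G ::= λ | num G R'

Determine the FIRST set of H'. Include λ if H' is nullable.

H' ::= ] * contributes {]}.
From H' ::= R' H': add FIRST(R') = { ] }.
Union: FIRST(H') = { ] }.

{ ] }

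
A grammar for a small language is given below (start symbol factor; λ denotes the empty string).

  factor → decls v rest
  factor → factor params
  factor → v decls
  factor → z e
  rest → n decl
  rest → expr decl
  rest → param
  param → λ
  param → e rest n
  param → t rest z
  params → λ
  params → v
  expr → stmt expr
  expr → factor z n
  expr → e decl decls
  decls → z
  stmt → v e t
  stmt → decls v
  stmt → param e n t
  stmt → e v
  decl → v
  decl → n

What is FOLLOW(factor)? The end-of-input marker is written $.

{ $, v, z }

factor is the start symbol, so $ ∈ FOLLOW(factor).
In factor → factor params: add FIRST(params)\{λ} = { v }.
  Since params is nullable, also add FOLLOW(factor) = { $, v, z }.
In expr → factor z n: add FIRST(z n) = { z }.
Union: FOLLOW(factor) = { $, v, z }.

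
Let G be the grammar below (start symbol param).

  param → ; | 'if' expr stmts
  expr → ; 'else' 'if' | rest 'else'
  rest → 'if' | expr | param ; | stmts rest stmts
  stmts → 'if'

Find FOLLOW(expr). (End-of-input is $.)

In param → 'if' expr stmts: add FIRST(stmts) = { 'if' }.
In rest → expr: expr is at the end, add FOLLOW(rest) = { 'else', 'if' }.
Union: FOLLOW(expr) = { 'else', 'if' }.

{ 'else', 'if' }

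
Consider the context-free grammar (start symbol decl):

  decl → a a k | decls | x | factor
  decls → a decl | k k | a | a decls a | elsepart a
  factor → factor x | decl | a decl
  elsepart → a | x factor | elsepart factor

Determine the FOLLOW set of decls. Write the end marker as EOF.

In decl → decls: decls is at the end, add FOLLOW(decl) = { EOF, a, k, x }.
In decls → a decls a: add FIRST(a) = { a }.
Union: FOLLOW(decls) = { EOF, a, k, x }.

{ EOF, a, k, x }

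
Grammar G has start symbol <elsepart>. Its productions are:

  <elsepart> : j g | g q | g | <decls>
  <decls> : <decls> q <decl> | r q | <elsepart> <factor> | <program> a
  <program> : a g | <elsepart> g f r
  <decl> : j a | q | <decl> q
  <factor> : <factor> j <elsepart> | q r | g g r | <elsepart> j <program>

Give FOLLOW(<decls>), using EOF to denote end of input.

In <elsepart> : <decls>: <decls> is at the end, add FOLLOW(<elsepart>) = { EOF, a, g, j, q, r }.
In <decls> : <decls> q <decl>: add FIRST(q <decl>) = { q }.
Union: FOLLOW(<decls>) = { EOF, a, g, j, q, r }.

{ EOF, a, g, j, q, r }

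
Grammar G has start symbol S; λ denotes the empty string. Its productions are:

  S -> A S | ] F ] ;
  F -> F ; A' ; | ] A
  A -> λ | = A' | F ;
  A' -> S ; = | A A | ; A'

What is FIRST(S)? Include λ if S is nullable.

From S -> A S: A nullable, take FIRST(A) ∪ FIRST(S) = { =, ] }.
S -> ] F ] ; contributes {]}.
Union: FIRST(S) = { =, ] }.

{ =, ] }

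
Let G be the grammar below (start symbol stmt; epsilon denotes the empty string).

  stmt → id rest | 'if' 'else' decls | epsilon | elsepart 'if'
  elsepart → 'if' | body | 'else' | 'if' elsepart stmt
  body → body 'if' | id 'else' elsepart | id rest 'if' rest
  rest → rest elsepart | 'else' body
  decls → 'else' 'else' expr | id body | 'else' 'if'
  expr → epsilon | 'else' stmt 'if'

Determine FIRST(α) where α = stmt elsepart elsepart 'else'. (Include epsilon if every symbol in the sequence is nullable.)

Add FIRST(stmt)\{epsilon} = { 'else', 'if', id }; stmt is nullable, continue.
Add FIRST(elsepart) = { 'else', 'if', id }; elsepart is not nullable, stop.

{ 'else', 'if', id }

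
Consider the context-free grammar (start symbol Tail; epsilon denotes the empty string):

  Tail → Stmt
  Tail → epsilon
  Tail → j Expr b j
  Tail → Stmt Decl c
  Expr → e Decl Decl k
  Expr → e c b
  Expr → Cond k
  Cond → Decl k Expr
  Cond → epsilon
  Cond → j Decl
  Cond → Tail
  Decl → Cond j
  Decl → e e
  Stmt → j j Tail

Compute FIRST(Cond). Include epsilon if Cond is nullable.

{ e, j, epsilon }

From Cond → Decl k Expr: add FIRST(Decl) = { e, j }.
Cond → epsilon contributes epsilon.
Cond → j Decl contributes {j}.
From Cond → Tail: add FIRST(Tail) = { j, epsilon } (including epsilon since Tail is nullable).
Union: FIRST(Cond) = { e, j, epsilon }.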